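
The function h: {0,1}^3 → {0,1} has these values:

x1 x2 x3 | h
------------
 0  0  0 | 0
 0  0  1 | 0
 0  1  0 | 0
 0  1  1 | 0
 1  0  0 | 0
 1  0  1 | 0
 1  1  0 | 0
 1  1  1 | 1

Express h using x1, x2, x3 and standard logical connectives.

The output is 1 only when every input is 1 — the AND of all inputs.

h(x1, x2, x3) = (x1 ∧ x2) ∧ x3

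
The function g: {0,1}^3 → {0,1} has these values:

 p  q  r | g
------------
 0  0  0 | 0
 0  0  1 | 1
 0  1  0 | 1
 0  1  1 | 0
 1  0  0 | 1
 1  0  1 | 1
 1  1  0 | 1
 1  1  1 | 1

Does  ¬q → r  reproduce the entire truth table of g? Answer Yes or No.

No

Check the formula against g row by row:
  p=0, q=0, r=0: formula gives 0, g = 0 ✓
  p=0, q=0, r=1: formula gives 1, g = 1 ✓
  p=0, q=1, r=0: formula gives 1, g = 1 ✓
  p=0, q=1, r=1: formula gives 1, but g = 0 ✗
A single disagreement suffices: at (0,1,1) they differ, so the formula does not compute g.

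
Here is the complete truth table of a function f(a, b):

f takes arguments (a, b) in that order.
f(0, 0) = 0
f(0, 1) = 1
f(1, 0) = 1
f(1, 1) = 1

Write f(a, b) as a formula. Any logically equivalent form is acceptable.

f(a, b) = a ∨ b

The output is 1 whenever at least one input is 1 — the OR of all inputs.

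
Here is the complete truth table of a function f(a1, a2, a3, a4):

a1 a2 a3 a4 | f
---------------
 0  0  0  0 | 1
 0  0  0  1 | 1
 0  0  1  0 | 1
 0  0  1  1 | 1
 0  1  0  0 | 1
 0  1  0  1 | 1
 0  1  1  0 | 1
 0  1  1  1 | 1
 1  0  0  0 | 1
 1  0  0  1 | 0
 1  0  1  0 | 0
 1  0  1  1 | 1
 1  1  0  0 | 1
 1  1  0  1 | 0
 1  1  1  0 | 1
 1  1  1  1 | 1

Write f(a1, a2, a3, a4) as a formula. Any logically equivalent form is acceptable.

f(a1, a2, a3, a4) = ~(((((a1 & ~a2) & ~a3) & a4) | (((a1 & ~a2) & a3) & ~a4)) | (((a1 & a2) & ~a3) & a4))

f is 0 on only 3 rows — (1,0,0,1), (1,0,1,0), (1,1,0,1). Writing each as a minterm (a1·¬a2·¬a3·a4, a1·¬a2·a3·¬a4, a1·a2·¬a3·a4) and OR-ing them characterizes exactly where f=0, so f is the negation of that disjunction.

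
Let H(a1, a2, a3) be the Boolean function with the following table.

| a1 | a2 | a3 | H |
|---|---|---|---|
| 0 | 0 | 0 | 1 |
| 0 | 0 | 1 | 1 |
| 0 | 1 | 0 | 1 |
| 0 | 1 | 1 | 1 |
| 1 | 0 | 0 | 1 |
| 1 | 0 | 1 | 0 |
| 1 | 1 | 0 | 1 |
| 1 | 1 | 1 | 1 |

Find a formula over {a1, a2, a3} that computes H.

H(a1, a2, a3) = ((a1 · a2') · a3)'

H is 0 on exactly one input, (1,0,1), whose minterm is a1·¬a2·a3. So H is the negation of that single conjunction.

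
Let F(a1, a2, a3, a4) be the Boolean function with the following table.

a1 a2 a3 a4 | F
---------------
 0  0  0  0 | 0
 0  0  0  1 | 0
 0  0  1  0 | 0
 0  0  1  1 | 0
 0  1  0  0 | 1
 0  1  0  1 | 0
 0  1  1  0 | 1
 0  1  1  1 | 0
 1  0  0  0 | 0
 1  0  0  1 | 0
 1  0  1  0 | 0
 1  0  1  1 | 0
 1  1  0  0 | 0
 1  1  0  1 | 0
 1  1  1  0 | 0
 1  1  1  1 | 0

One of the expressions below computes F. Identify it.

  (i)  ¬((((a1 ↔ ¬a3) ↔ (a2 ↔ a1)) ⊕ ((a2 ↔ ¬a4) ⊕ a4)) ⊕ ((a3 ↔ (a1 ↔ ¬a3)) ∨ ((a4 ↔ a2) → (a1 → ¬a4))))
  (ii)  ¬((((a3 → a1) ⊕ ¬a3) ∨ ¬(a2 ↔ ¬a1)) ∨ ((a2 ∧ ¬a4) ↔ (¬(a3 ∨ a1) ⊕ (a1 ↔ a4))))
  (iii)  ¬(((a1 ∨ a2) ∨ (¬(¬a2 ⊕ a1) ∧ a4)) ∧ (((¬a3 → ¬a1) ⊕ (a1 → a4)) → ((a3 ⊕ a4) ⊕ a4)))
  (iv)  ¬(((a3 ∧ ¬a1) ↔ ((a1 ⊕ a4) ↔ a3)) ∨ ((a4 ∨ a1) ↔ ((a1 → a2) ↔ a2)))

(i) disagrees with F on (0,0,1,0) (formula → 1, table → 0); rule it out.
(ii) disagrees with F on (0,1,0,1) (formula → 1, table → 0); rule it out.
(iii) disagrees with F on (0,0,0,0) (formula → 1, table → 0); rule it out.
That leaves (iv). Evaluating it on every row reproduces the table of F exactly.

iv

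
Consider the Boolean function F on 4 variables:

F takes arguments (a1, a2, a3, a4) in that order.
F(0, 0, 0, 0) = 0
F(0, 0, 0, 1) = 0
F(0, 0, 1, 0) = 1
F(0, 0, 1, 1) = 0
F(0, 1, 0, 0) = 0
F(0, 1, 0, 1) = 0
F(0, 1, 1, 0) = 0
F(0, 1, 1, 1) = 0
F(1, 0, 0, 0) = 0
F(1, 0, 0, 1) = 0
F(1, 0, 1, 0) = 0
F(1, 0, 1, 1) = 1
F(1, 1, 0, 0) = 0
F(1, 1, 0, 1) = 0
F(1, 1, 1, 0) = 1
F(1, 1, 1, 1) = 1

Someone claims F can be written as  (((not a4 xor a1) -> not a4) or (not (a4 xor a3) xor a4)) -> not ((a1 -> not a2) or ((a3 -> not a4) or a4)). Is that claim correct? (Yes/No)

Check the formula against F row by row:
  a1=0, a2=0, a3=0, a4=0: formula gives 0, F = 0 ✓
  a1=0, a2=0, a3=0, a4=1: formula gives 0, F = 0 ✓
  a1=0, a2=0, a3=1, a4=0: formula gives 0, but F = 1 ✗
A single disagreement suffices: at (0,0,1,0) they differ, so the formula does not compute F.

No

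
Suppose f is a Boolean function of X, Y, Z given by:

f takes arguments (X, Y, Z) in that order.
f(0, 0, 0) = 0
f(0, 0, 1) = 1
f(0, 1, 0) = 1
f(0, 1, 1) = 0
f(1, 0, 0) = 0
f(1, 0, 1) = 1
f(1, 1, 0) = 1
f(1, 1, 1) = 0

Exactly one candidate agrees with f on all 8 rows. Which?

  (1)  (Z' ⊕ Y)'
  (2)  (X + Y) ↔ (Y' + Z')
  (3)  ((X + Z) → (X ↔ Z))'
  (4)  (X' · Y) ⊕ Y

1

(2) disagrees with f on (0,0,1) (formula → 0, table → 1); rule it out.
(3) disagrees with f on (0,1,0) (formula → 0, table → 1); rule it out.
(4) disagrees with f on (0,0,1) (formula → 0, table → 1); rule it out.
(1) is the remaining candidate, and it agrees with f on all 8 inputs.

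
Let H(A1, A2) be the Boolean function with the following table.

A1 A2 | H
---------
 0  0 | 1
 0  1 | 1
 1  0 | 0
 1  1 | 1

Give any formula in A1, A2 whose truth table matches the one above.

This is A1 → A2 (false only at 1,0).

H(A1, A2) = A1 IMPLIES A2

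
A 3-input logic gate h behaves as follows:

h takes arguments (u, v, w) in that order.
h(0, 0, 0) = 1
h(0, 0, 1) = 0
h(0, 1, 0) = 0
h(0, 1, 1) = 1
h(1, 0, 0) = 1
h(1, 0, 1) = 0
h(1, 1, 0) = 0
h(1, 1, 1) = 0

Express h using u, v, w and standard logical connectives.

Collect the rows where h=1 — (0,0,0), (0,1,1), (1,0,0) — and write one minterm per row: ¬u·¬v·¬w, ¬u·v·w, u·¬v·¬w. Their union (logical OR) reproduces the table exactly.

h(u, v, w) = (((NOT u AND NOT v) AND NOT w) OR ((NOT u AND v) AND w)) OR ((u AND NOT v) AND NOT w)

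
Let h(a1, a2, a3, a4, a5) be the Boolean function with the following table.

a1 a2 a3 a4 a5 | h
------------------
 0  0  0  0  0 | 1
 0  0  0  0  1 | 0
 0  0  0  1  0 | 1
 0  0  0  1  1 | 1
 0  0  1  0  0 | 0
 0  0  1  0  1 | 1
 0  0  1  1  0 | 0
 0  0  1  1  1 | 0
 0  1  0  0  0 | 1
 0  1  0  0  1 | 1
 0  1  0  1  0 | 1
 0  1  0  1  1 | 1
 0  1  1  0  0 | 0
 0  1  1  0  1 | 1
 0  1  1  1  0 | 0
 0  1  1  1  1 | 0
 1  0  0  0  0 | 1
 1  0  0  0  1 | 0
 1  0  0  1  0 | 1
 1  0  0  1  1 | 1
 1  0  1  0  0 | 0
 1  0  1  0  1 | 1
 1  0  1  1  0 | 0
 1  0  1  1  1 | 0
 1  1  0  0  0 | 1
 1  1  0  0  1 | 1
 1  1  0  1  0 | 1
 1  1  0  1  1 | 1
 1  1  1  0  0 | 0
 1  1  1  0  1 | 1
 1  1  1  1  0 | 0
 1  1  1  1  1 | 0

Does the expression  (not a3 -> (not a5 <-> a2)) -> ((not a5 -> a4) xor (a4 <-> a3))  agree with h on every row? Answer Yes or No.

Evaluate (not a3 -> (not a5 <-> a2)) -> ((not a5 -> a4) xor (a4 <-> a3)) on each row and compare to h:
  a1=0, a2=0, a3=0, a4=0, a5=0: formula gives 1, h = 1 ✓
  a1=0, a2=0, a3=0, a4=0, a5=1: formula gives 0, h = 0 ✓
  a1=0, a2=0, a3=0, a4=1, a5=0: formula gives 1, h = 1 ✓
  a1=0, a2=0, a3=0, a4=1, a5=1: formula gives 1, h = 1 ✓
  … (the remaining 28 rows also agree.)
All 32 rows match — the expression computes h exactly.

Yes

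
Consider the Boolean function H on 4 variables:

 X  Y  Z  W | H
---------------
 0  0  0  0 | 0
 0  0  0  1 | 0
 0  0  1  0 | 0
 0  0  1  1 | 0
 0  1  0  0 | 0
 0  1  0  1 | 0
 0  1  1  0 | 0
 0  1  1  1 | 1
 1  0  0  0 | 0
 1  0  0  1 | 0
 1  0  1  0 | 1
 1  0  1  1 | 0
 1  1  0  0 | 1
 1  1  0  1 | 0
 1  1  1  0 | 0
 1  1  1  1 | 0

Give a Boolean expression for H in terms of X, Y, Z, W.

H(X, Y, Z, W) = ((((not X and Y) and Z) and W) or (((X and not Y) and Z) and not W)) or (((X and Y) and not Z) and not W)

H=1 on 3 inputs: (0,1,1,1), (1,0,1,0), (1,1,0,0). Reading each as a conjunction of literals (¬X·Y·Z·W, X·¬Y·Z·¬W, X·Y·¬Z·¬W) and taking the OR gives the canonical DNF.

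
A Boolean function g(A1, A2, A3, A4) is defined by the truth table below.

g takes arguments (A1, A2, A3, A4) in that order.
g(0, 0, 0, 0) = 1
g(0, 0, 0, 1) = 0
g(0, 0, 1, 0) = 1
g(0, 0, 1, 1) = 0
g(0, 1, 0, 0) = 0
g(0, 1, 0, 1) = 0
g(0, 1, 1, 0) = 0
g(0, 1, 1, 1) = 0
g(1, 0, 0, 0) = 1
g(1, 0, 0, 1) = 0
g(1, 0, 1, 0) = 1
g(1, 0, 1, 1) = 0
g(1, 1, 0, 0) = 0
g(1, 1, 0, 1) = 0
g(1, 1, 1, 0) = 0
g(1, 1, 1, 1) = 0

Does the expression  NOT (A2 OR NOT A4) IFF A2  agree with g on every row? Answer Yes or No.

Evaluate NOT (A2 OR NOT A4) IFF A2 on each row and compare to g:
  A1=0, A2=0, A3=0, A4=0: formula gives 1, g = 1 ✓
  A1=0, A2=0, A3=0, A4=1: formula gives 0, g = 0 ✓
  A1=0, A2=0, A3=1, A4=0: formula gives 1, g = 1 ✓
  A1=0, A2=0, A3=1, A4=1: formula gives 0, g = 0 ✓
  …and likewise for the remaining 12 rows.
All 16 rows match — the expression computes g exactly.

Yes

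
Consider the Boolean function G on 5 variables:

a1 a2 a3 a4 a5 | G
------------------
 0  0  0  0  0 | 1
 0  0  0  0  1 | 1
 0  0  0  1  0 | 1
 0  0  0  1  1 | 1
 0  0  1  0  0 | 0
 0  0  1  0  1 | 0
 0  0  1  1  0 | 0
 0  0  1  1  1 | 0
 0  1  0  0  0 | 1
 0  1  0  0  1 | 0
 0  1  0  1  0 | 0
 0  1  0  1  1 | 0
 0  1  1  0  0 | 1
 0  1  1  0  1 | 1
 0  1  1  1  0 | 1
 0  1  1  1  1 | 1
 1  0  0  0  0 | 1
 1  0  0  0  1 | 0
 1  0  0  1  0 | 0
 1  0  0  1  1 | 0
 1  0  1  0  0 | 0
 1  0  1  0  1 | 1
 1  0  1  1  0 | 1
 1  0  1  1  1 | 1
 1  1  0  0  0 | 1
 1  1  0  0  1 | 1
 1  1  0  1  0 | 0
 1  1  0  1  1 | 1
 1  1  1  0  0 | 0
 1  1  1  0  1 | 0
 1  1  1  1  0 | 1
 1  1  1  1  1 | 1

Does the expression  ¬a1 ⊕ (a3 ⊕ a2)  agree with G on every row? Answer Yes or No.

Evaluate ¬a1 ⊕ (a3 ⊕ a2) on each row and compare to G:
  a1=0, a2=0, a3=0, a4=0, a5=0: formula gives 1, G = 1 ✓
  a1=0, a2=0, a3=0, a4=0, a5=1: formula gives 1, G = 1 ✓
  a1=0, a2=0, a3=0, a4=1, a5=0: formula gives 1, G = 1 ✓
  a1=0, a2=0, a3=0, a4=1, a5=1: formula gives 1, G = 1 ✓
  …
  a1=0, a2=1, a3=0, a4=0, a5=0: formula gives 0, but G = 1 ✗
Since they disagree at (0,1,0,0,0), the expression is not a correct formula for G.

No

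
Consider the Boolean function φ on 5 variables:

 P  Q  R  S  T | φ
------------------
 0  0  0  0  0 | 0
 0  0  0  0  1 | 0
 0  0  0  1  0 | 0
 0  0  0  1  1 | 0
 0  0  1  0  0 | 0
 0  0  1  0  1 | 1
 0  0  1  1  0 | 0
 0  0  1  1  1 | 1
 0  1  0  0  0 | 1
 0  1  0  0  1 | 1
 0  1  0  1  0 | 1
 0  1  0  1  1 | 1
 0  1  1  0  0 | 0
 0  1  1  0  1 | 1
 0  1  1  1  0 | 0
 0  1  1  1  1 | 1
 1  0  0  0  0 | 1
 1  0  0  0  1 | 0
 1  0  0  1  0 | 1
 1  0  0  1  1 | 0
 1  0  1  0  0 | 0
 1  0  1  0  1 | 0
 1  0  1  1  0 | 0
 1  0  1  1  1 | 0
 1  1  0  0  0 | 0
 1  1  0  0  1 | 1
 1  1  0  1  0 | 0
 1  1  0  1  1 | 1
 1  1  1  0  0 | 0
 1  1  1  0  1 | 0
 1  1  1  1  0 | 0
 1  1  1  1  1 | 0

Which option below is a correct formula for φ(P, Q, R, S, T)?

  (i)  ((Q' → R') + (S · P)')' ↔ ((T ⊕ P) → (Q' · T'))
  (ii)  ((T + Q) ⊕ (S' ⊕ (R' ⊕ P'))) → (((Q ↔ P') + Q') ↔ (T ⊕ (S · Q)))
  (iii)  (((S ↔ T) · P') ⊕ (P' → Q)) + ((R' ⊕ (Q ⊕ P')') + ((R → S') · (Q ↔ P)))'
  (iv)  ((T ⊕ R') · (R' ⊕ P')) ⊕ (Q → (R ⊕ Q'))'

iv

(i) fails at (0,0,0,0,1): the formula yields 1, φ is 0.
(ii) fails at (0,0,0,0,1): the formula yields 1, φ is 0.
(iii) fails at (0,0,0,0,0): the formula yields 1, φ is 0.
That leaves (iv). Evaluating it on every row reproduces the table of φ exactly.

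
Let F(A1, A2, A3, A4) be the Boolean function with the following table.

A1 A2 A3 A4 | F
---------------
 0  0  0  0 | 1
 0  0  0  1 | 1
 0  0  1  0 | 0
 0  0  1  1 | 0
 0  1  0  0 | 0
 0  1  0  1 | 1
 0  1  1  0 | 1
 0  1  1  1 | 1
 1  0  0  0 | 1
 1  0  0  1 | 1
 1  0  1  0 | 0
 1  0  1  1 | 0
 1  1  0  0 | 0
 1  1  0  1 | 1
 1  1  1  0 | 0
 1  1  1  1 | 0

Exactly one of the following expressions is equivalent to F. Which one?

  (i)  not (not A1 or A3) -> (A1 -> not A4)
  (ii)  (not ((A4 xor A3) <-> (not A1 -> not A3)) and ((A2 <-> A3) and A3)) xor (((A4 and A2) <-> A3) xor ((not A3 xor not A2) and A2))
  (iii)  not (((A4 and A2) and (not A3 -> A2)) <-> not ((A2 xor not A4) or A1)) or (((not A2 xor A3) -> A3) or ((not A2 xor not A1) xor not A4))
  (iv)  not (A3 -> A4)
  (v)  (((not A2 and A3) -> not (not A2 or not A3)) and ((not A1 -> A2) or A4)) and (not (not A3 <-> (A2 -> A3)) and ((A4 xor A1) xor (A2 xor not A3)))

ii

(i): at (0,0,1,0) it gives 1, but F = 0 — eliminated.
(iii): at (0,0,1,0) it gives 1, but F = 0 — eliminated.
(iv): at (0,0,0,0) it gives 0, but F = 1 — eliminated.
(v): at (0,0,0,0) it gives 0, but F = 1 — eliminated.
(ii) is the remaining candidate, and it agrees with F on all 16 inputs.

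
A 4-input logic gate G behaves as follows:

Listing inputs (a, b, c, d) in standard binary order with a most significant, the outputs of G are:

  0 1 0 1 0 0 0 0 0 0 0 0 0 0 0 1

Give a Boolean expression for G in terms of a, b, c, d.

The 1-rows are (0,0,0,1), (0,0,1,1), (1,1,1,1). Each contributes one minterm — ¬a·¬b·¬c·d; ¬a·¬b·c·d; a·b·c·d — and their disjunction is a sum-of-products form of G.

G(a, b, c, d) = ((((a' · b') · c') · d) + (((a' · b') · c) · d)) + (((a · b) · c) · d)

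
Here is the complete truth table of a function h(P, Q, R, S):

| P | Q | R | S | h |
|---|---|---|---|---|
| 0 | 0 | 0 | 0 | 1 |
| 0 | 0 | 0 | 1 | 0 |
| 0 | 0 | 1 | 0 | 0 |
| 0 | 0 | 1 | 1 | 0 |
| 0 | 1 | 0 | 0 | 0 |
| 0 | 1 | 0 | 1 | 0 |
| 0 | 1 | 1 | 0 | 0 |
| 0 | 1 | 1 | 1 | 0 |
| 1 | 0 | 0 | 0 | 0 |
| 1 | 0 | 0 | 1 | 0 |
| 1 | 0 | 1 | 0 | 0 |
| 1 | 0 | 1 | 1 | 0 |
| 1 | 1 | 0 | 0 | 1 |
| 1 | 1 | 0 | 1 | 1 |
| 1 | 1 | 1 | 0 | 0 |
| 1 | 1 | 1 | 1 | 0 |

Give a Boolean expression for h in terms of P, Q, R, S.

h=1 on 3 inputs: (0,0,0,0), (1,1,0,0), (1,1,0,1). Reading each as a conjunction of literals (¬P·¬Q·¬R·¬S, P·Q·¬R·¬S, P·Q·¬R·S) and taking the OR gives the canonical DNF.

h(P, Q, R, S) = ((((¬P ∧ ¬Q) ∧ ¬R) ∧ ¬S) ∨ (((P ∧ Q) ∧ ¬R) ∧ ¬S)) ∨ (((P ∧ Q) ∧ ¬R) ∧ S)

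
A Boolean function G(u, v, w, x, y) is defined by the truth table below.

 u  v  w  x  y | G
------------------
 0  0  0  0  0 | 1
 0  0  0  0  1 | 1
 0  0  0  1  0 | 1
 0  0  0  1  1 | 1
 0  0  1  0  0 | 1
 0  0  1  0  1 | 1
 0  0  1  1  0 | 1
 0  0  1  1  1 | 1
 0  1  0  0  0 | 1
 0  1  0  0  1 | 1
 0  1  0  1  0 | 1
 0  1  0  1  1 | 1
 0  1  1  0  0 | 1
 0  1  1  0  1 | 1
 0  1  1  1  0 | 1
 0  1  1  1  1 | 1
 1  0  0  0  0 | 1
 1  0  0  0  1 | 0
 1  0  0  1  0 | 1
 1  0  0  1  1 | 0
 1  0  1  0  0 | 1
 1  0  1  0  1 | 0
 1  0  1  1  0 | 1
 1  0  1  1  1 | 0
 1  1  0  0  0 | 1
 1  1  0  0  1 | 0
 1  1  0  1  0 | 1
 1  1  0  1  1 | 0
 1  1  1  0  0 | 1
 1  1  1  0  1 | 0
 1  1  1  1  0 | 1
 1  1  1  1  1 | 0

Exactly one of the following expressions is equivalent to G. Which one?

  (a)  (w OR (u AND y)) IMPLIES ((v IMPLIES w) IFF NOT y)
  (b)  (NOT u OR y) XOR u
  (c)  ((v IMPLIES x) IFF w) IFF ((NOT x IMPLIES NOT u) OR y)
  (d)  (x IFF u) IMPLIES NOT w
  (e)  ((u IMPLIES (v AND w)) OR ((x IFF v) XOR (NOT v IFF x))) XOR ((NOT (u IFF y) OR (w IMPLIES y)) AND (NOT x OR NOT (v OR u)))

b

(a) disagrees with G on (0,0,1,0,1) (formula → 0, table → 1); rule it out.
(c) disagrees with G on (0,0,0,0,0) (formula → 0, table → 1); rule it out.
(d) disagrees with G on (0,0,1,0,0) (formula → 0, table → 1); rule it out.
(e) disagrees with G on (0,0,0,0,0) (formula → 0, table → 1); rule it out.
That leaves (b). Evaluating it on every row reproduces the table of G exactly.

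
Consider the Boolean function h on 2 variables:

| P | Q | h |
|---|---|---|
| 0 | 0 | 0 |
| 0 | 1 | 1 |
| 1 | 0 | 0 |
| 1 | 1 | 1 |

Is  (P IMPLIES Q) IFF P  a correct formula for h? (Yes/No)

Evaluate (P IMPLIES Q) IFF P on each row and compare to h:
  P=0, Q=0: formula gives 0, h = 0 ✓
  P=0, Q=1: formula gives 0, but h = 1 ✗
A single disagreement suffices: at (0,1) they differ, so the formula does not compute h.

No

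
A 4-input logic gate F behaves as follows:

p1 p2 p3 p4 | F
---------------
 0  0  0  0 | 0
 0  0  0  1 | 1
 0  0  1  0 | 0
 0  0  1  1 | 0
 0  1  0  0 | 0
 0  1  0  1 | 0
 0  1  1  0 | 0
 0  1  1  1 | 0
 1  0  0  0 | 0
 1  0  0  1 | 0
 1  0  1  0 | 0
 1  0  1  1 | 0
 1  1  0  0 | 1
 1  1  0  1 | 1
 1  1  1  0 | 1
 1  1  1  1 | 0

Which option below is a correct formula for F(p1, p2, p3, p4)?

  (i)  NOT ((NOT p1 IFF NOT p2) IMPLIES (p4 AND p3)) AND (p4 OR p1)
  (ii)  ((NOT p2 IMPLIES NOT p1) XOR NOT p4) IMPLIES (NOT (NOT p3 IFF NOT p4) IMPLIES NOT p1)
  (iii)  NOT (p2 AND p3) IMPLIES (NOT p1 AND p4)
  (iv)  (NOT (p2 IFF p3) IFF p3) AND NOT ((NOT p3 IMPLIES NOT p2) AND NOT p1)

i

(ii) disagrees with F on (0,0,0,0) (formula → 1, table → 0); rule it out.
(iii) disagrees with F on (0,0,1,1) (formula → 1, table → 0); rule it out.
(iv) disagrees with F on (0,0,0,1) (formula → 0, table → 1); rule it out.
(i) is the remaining candidate, and it agrees with F on all 16 inputs.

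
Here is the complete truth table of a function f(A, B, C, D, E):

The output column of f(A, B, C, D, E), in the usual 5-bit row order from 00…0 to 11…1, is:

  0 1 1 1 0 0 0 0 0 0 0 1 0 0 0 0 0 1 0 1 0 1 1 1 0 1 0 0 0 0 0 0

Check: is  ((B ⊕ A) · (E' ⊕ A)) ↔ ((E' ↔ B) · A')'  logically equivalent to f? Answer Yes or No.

Check the formula against f row by row:
  A=0, B=0, C=0, D=0, E=0: formula gives 0, f = 0 ✓
  A=0, B=0, C=0, D=0, E=1: formula gives 1, f = 1 ✓
  A=0, B=0, C=0, D=1, E=0: formula gives 0, but f = 1 ✗
A single disagreement suffices: at (0,0,0,1,0) they differ, so the formula does not compute f.

No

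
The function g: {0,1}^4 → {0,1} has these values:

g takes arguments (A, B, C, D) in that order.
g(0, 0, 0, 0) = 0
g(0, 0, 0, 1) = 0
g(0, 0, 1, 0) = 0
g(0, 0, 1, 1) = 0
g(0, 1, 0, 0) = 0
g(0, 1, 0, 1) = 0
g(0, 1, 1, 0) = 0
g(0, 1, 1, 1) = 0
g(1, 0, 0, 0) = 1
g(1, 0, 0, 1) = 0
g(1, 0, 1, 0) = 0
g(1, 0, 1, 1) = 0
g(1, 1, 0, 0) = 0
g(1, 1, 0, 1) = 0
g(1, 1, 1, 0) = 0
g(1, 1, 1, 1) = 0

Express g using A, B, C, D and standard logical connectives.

g(A, B, C, D) = ((A & ~B) & ~C) & ~D

Only row (1,0,0,0) gives 1. That row's minterm A·¬B·¬C·¬D is g directly.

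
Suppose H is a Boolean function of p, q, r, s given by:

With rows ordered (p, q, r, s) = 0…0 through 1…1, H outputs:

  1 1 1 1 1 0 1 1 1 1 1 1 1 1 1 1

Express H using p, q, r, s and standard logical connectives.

H(p, q, r, s) = (((p' · q) · r') · s)'

H is 0 on exactly one input, (0,1,0,1), whose minterm is ¬p·q·¬r·s. So H is the negation of that single conjunction.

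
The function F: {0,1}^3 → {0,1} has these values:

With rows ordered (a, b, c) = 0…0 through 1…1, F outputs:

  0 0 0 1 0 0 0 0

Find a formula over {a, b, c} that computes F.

F(a, b, c) = (a' · b) · c

F is 1 on exactly one input, (0,1,1), whose minterm is ¬a·b·c. So F is just that conjunction.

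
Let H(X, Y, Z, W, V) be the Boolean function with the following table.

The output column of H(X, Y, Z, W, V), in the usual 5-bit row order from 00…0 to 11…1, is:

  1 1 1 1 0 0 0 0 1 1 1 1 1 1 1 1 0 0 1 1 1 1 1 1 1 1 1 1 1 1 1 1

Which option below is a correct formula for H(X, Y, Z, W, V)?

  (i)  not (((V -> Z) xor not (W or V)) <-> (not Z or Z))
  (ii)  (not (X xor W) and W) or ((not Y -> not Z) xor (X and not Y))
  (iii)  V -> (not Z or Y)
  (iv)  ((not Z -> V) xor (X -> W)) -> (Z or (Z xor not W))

ii

(i): at (0,0,0,1,0) it gives 0, but H = 1 — eliminated.
(iii): at (0,0,1,0,0) it gives 1, but H = 0 — eliminated.
(iv): at (0,0,0,1,0) it gives 0, but H = 1 — eliminated.
That leaves (ii). Evaluating it on every row reproduces the table of H exactly.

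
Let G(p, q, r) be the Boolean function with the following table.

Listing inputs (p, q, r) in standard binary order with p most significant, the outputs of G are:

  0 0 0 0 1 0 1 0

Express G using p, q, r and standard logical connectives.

G=1 on 2 inputs: (1,0,0), (1,1,0). Reading each as a conjunction of literals (p·¬q·¬r, p·q·¬r) and taking the OR gives the canonical DNF.

G(p, q, r) = ((p ∧ ¬q) ∧ ¬r) ∨ ((p ∧ q) ∧ ¬r)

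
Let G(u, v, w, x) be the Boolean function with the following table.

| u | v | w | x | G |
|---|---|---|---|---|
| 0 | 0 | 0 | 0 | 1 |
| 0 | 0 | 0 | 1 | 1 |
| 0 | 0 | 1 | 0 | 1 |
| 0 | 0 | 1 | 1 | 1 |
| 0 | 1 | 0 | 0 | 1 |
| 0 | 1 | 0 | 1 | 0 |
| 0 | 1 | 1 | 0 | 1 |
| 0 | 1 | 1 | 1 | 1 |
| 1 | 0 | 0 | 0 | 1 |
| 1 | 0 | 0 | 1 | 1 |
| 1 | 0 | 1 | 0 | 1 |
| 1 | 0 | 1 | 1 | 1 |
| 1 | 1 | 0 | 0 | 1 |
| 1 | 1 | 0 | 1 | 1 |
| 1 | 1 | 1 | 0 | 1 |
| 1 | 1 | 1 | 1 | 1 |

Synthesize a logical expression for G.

G(u, v, w, x) = ~(((~u & v) & ~w) & x)

G is 0 on exactly one input, (0,1,0,1), whose minterm is ¬u·v·¬w·x. So G is the negation of that single conjunction.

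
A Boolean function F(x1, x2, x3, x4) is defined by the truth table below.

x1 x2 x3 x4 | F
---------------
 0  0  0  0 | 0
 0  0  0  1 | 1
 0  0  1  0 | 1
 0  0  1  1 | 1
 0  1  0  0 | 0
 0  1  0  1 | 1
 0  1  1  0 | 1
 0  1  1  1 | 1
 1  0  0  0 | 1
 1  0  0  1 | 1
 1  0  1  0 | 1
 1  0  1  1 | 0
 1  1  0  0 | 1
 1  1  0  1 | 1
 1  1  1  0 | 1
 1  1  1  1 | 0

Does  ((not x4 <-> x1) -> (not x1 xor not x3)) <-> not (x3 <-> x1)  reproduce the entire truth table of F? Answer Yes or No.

Evaluate ((not x4 <-> x1) -> (not x1 xor not x3)) <-> not (x3 <-> x1) on each row and compare to F:
  x1=0, x2=0, x3=0, x4=0: formula gives 0, F = 0 ✓
  x1=0, x2=0, x3=0, x4=1: formula gives 1, F = 1 ✓
  x1=0, x2=0, x3=1, x4=0: formula gives 1, F = 1 ✓
  x1=0, x2=0, x3=1, x4=1: formula gives 1, F = 1 ✓
  …and likewise for the remaining 12 rows.
All 16 rows match — the expression computes F exactly.

Yes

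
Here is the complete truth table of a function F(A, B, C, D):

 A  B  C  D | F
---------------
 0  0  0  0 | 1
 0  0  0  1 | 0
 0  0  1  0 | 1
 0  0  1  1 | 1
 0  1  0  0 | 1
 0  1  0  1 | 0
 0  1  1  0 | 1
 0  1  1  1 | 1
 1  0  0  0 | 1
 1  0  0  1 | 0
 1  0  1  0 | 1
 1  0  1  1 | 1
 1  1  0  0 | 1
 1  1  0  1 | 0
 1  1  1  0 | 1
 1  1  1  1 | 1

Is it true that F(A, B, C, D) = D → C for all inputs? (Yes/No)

Check the formula against F row by row:
  A=0, B=0, C=0, D=0: formula gives 1, F = 1 ✓
  A=0, B=0, C=0, D=1: formula gives 0, F = 0 ✓
  A=0, B=0, C=1, D=0: formula gives 1, F = 1 ✓
  A=0, B=0, C=1, D=1: formula gives 1, F = 1 ✓
  … (the remaining 12 rows also agree.)
All 16 rows match — the expression computes F exactly.

Yes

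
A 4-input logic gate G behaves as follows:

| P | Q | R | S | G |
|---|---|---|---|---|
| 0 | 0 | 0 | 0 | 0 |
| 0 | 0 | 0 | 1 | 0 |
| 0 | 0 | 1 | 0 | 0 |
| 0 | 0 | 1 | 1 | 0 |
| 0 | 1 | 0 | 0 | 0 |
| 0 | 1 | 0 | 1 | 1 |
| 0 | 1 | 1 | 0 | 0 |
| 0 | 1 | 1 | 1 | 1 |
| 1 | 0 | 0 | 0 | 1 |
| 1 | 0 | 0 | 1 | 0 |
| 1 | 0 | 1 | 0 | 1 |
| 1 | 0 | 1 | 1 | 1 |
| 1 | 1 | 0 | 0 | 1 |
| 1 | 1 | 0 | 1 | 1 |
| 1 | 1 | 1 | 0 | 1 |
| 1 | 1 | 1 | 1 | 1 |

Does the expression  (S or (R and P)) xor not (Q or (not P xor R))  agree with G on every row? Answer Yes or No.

No

Check the formula against G row by row:
  P=0, Q=0, R=0, S=0: formula gives 0, G = 0 ✓
  P=0, Q=0, R=0, S=1: formula gives 1, but G = 0 ✗
Row (0,0,0,1) is a counterexample, so the formula is not equivalent to G.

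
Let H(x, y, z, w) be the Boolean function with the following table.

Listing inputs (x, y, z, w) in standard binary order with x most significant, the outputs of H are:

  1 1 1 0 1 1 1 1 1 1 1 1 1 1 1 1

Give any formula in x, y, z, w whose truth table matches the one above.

H(x, y, z, w) = (((x' · y') · z) · w)'

H is 0 on exactly one input, (0,0,1,1), whose minterm is ¬x·¬y·z·w. So H is the negation of that single conjunction.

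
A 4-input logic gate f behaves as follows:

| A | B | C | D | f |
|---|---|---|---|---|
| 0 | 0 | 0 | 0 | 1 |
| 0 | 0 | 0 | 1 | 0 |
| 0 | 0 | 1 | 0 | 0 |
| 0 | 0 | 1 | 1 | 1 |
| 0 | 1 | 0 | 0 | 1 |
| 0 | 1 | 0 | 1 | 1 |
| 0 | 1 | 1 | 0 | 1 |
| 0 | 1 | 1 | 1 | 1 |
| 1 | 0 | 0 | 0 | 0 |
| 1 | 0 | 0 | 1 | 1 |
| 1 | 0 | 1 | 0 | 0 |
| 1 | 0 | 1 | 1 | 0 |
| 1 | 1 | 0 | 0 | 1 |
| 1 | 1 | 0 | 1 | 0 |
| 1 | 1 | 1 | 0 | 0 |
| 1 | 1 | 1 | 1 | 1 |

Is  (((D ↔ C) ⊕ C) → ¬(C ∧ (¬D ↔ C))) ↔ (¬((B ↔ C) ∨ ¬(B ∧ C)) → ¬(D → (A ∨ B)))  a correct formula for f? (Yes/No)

No

Check the formula against f row by row:
  A=0, B=0, C=0, D=0: formula gives 1, f = 1 ✓
  A=0, B=0, C=0, D=1: formula gives 1, but f = 0 ✗
Row (0,0,0,1) is a counterexample, so the formula is not equivalent to f.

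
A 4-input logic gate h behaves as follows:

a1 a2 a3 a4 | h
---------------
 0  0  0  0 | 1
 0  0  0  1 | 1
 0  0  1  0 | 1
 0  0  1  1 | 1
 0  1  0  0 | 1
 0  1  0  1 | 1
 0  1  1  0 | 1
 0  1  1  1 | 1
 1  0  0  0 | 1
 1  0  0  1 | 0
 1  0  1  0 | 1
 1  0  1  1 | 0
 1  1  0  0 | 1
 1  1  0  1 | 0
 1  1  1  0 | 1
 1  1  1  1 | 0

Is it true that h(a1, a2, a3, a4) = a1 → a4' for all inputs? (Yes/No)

Yes

Check the formula against h row by row:
  a1=0, a2=0, a3=0, a4=0: formula gives 1, h = 1 ✓
  a1=0, a2=0, a3=0, a4=1: formula gives 1, h = 1 ✓
  a1=0, a2=0, a3=1, a4=0: formula gives 1, h = 1 ✓
  a1=0, a2=0, a3=1, a4=1: formula gives 1, h = 1 ✓
  … (the remaining 12 rows also agree.)
Every row agrees, so the formula is equivalent.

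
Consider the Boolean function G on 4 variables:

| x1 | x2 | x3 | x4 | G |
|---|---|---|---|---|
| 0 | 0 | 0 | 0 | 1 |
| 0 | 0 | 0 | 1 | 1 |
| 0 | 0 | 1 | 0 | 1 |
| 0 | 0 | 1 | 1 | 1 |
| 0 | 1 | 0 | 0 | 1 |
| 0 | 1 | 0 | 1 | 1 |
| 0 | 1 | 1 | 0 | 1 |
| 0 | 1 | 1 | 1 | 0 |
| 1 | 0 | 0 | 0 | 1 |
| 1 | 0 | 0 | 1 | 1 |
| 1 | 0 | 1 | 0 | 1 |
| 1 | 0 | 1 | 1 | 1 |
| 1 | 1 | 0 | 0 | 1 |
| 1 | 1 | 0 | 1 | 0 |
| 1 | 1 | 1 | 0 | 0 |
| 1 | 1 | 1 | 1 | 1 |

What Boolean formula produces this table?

The 0-rows are (0,1,1,1), (1,1,0,1), (1,1,1,0). Take each as a conjunction (¬x1·x2·x3·x4, x1·x2·¬x3·x4, x1·x2·x3·¬x4), form their disjunction, and complement — that gives a formula that is 1 everywhere G is.

G(x1, x2, x3, x4) = (((((x1' · x2) · x3) · x4) + (((x1 · x2) · x3') · x4)) + (((x1 · x2) · x3) · x4'))'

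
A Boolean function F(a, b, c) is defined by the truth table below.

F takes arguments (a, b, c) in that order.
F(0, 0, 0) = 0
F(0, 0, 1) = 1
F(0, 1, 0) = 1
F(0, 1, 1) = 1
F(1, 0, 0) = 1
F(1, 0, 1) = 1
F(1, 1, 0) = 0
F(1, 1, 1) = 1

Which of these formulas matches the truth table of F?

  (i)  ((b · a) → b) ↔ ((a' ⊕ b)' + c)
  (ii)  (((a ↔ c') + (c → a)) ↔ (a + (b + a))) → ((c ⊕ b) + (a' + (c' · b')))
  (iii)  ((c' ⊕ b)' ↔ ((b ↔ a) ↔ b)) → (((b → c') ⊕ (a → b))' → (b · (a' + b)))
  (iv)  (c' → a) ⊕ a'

i

(ii): at (0,0,0) it gives 1, but F = 0 — eliminated.
(iii): at (1,1,0) it gives 1, but F = 0 — eliminated.
(iv): at (0,0,0) it gives 1, but F = 0 — eliminated.
That leaves (i). Evaluating it on every row reproduces the table of F exactly.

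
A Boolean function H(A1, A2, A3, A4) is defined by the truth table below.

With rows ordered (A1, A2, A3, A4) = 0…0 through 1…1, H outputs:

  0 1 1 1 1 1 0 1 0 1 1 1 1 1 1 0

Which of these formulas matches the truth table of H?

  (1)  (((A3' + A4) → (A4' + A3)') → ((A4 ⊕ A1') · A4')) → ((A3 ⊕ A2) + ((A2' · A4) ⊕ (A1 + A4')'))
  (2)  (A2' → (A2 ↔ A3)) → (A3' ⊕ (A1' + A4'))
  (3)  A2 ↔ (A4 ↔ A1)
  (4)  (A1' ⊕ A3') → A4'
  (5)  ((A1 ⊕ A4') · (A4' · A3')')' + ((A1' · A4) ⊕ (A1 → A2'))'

(2) disagrees with H on (0,0,0,1) (formula → 0, table → 1); rule it out.
(3) disagrees with H on (0,0,1,0) (formula → 0, table → 1); rule it out.
(4) disagrees with H on (0,0,0,0) (formula → 1, table → 0); rule it out.
(5) disagrees with H on (0,0,0,0) (formula → 1, table → 0); rule it out.
That leaves (1). Evaluating it on every row reproduces the table of H exactly.

1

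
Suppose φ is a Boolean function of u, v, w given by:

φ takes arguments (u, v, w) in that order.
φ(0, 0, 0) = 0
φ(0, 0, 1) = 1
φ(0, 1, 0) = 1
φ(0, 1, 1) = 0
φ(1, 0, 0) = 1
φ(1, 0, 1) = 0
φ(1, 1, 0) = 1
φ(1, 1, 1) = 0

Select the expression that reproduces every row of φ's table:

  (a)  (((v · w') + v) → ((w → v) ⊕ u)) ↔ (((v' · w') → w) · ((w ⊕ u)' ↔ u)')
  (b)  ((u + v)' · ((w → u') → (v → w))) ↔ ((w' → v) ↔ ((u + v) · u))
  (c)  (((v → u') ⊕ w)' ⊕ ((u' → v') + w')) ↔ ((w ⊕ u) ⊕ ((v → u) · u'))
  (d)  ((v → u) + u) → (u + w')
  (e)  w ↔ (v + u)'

e

(a) disagrees with φ on (0,0,1) (formula → 0, table → 1); rule it out.
(b) disagrees with φ on (0,0,0) (formula → 1, table → 0); rule it out.
(c) disagrees with φ on (0,0,0) (formula → 1, table → 0); rule it out.
(d) disagrees with φ on (0,0,0) (formula → 1, table → 0); rule it out.
Only (e) survives; checking it on all 8 rows confirms it matches φ.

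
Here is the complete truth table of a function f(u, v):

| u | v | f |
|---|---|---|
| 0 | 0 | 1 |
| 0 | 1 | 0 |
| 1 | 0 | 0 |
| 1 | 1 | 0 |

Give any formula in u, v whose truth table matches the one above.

f(u, v) = not (u or v)

The output is 1 only when every input is 0 — NOR of all inputs.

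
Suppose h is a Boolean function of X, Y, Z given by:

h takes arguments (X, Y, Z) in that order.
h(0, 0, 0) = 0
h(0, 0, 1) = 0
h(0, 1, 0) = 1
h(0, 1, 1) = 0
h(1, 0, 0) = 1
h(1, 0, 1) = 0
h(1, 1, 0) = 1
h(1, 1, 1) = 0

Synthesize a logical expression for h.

h(X, Y, Z) = (((NOT X AND Y) AND NOT Z) OR ((X AND NOT Y) AND NOT Z)) OR ((X AND Y) AND NOT Z)

Collect the rows where h=1 — (0,1,0), (1,0,0), (1,1,0) — and write one minterm per row: ¬X·Y·¬Z, X·¬Y·¬Z, X·Y·¬Z. Their union (logical OR) reproduces the table exactly.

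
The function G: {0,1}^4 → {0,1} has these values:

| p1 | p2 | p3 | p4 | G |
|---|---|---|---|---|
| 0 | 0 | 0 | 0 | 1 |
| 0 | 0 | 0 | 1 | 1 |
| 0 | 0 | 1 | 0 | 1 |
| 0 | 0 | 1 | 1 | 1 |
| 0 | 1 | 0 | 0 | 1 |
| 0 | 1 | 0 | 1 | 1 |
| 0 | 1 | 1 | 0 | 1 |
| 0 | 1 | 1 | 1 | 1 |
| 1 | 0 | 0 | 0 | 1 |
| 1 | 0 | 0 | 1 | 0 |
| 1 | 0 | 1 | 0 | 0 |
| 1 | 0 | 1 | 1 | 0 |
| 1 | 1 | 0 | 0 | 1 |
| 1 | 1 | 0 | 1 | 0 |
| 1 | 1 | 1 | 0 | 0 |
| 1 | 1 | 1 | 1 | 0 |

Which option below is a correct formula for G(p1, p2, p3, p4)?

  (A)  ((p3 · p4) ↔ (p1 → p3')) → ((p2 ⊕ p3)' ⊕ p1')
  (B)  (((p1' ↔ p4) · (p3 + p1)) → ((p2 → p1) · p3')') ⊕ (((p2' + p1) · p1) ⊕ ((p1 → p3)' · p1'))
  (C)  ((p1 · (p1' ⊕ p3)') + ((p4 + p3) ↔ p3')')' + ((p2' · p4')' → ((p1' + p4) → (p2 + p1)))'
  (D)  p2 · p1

(A): at (0,1,1,1) it gives 0, but G = 1 — eliminated.
(C): at (0,0,0,0) it gives 0, but G = 1 — eliminated.
(D): at (0,0,0,0) it gives 0, but G = 1 — eliminated.
Only (B) survives; checking it on all 16 rows confirms it matches G.

B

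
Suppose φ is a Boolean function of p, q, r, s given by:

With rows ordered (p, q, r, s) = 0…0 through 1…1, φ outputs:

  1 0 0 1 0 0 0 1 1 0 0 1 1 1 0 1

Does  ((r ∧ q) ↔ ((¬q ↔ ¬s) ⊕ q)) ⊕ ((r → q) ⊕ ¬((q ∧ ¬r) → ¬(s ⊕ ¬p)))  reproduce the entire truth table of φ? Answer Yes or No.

Check the formula against φ row by row:
  p=0, q=0, r=0, s=0: formula gives 1, φ = 1 ✓
  p=0, q=0, r=0, s=1: formula gives 0, φ = 0 ✓
  p=0, q=0, r=1, s=0: formula gives 0, φ = 0 ✓
  p=0, q=0, r=1, s=1: formula gives 1, φ = 1 ✓
  … (the remaining 12 rows also agree.)
Every row agrees, so the formula is equivalent.

Yes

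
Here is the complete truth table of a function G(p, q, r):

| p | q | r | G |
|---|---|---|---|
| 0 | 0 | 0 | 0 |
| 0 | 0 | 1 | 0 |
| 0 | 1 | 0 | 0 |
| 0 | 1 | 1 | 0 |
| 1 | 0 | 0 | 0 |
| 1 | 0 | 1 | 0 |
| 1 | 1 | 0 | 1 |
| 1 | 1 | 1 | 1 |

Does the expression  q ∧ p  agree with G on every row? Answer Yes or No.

Yes

Test each input against both G and the formula:
  p=0, q=0, r=0: formula gives 0, G = 0 ✓
  p=0, q=0, r=1: formula gives 0, G = 0 ✓
  p=0, q=1, r=0: formula gives 0, G = 0 ✓
  p=0, q=1, r=1: formula gives 0, G = 0 ✓
  p=1, q=0, r=0: formula gives 0, G = 0 ✓
  …and likewise for the remaining 3 rows.
Every row agrees, so the formula is equivalent.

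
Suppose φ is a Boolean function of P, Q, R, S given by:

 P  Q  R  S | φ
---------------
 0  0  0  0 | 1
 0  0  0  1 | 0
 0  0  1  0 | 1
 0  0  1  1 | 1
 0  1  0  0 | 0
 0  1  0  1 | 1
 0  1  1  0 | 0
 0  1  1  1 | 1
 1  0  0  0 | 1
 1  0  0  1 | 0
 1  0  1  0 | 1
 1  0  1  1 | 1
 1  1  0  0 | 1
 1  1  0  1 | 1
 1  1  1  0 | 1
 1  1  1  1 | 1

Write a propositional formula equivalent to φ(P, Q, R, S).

φ(P, Q, R, S) = ~((((((~P & ~Q) & ~R) & S) | (((~P & Q) & ~R) & ~S)) | (((~P & Q) & R) & ~S)) | (((P & ~Q) & ~R) & S))

The 0-rows are (0,0,0,1), (0,1,0,0), (0,1,1,0), (1,0,0,1). Take each as a conjunction (¬P·¬Q·¬R·S, ¬P·Q·¬R·¬S, ¬P·Q·R·¬S, P·¬Q·¬R·S), form their disjunction, and complement — that gives a formula that is 1 everywhere φ is.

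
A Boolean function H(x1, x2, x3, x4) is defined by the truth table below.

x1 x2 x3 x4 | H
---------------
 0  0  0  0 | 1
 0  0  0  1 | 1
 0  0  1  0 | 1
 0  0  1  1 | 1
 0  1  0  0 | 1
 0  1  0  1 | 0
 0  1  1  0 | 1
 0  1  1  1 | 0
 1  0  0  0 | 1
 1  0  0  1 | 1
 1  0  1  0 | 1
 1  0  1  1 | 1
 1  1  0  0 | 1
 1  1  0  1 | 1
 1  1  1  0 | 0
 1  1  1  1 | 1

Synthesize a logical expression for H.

The 0-rows are (0,1,0,1), (0,1,1,1), (1,1,1,0). Take each as a conjunction (¬x1·x2·¬x3·x4, ¬x1·x2·x3·x4, x1·x2·x3·¬x4), form their disjunction, and complement — that gives a formula that is 1 everywhere H is.

H(x1, x2, x3, x4) = NOT (((((NOT x1 AND x2) AND NOT x3) AND x4) OR (((NOT x1 AND x2) AND x3) AND x4)) OR (((x1 AND x2) AND x3) AND NOT x4))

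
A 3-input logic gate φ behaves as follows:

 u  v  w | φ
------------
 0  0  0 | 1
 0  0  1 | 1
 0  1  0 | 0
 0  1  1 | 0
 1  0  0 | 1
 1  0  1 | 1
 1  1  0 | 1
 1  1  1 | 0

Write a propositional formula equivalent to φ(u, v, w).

φ(u, v, w) = ((((u' · v) · w') + ((u' · v) · w)) + ((u · v) · w))'

The 0-rows are (0,1,0), (0,1,1), (1,1,1). Take each as a conjunction (¬u·v·¬w, ¬u·v·w, u·v·w), form their disjunction, and complement — that gives a formula that is 1 everywhere φ is.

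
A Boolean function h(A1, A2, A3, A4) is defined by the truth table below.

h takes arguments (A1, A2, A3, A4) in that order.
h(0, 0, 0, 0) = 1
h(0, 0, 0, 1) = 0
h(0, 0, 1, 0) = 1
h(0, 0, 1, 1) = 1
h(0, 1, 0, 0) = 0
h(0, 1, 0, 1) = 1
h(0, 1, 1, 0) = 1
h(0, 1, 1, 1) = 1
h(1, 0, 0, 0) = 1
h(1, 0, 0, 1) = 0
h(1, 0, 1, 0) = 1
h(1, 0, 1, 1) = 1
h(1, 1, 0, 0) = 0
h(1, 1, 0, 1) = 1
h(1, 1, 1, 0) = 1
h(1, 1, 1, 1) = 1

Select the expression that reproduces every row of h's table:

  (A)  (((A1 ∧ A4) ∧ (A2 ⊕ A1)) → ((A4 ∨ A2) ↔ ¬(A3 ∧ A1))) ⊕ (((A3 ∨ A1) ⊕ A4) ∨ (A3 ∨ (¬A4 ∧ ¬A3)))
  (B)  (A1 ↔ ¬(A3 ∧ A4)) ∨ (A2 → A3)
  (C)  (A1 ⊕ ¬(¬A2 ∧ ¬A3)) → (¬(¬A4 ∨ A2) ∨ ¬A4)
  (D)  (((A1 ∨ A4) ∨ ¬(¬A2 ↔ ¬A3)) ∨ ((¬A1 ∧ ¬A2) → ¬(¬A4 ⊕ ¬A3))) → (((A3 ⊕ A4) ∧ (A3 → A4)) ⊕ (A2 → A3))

(A) disagrees with h on (0,0,0,0) (formula → 0, table → 1); rule it out.
(B) disagrees with h on (0,0,0,1) (formula → 1, table → 0); rule it out.
(C) disagrees with h on (0,0,0,1) (formula → 1, table → 0); rule it out.
Only (D) survives; checking it on all 16 rows confirms it matches h.

D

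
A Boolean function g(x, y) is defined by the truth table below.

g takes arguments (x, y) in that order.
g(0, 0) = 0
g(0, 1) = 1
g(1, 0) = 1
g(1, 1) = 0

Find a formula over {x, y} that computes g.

The output is 1 exactly when an odd number of inputs are 1 — the 2-way XOR (parity).

g(x, y) = x xor y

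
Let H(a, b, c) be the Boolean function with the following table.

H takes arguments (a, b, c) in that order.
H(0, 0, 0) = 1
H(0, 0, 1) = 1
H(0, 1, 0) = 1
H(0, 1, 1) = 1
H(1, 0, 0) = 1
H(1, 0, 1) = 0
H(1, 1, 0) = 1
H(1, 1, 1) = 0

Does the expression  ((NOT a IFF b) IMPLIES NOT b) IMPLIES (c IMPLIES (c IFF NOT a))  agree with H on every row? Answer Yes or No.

Yes

Test each input against both H and the formula:
  a=0, b=0, c=0: formula gives 1, H = 1 ✓
  a=0, b=0, c=1: formula gives 1, H = 1 ✓
  a=0, b=1, c=0: formula gives 1, H = 1 ✓
  a=0, b=1, c=1: formula gives 1, H = 1 ✓
  a=1, b=0, c=0: formula gives 1, H = 1 ✓
  … (the remaining 3 rows also agree.)
No disagreement on any input; they are logically equivalent.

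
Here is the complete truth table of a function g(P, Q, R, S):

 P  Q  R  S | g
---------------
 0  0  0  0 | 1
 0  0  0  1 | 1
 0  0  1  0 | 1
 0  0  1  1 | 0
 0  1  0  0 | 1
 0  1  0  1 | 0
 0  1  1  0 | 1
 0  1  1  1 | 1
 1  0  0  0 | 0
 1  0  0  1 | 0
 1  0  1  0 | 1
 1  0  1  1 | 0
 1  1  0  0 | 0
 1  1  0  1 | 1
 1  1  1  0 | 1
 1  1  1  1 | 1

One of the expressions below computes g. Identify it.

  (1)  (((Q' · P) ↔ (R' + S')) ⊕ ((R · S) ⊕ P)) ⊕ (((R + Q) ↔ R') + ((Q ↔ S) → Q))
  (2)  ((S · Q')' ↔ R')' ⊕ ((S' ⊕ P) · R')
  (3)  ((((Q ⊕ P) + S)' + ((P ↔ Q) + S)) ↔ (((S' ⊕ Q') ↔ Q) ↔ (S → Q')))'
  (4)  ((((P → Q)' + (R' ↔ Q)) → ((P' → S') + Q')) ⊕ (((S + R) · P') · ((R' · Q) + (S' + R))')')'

(1) disagrees with g on (0,0,0,0) (formula → 0, table → 1); rule it out.
(3) disagrees with g on (0,0,0,0) (formula → 0, table → 1); rule it out.
(4) disagrees with g on (0,0,0,1) (formula → 0, table → 1); rule it out.
That leaves (2). Evaluating it on every row reproduces the table of g exactly.

2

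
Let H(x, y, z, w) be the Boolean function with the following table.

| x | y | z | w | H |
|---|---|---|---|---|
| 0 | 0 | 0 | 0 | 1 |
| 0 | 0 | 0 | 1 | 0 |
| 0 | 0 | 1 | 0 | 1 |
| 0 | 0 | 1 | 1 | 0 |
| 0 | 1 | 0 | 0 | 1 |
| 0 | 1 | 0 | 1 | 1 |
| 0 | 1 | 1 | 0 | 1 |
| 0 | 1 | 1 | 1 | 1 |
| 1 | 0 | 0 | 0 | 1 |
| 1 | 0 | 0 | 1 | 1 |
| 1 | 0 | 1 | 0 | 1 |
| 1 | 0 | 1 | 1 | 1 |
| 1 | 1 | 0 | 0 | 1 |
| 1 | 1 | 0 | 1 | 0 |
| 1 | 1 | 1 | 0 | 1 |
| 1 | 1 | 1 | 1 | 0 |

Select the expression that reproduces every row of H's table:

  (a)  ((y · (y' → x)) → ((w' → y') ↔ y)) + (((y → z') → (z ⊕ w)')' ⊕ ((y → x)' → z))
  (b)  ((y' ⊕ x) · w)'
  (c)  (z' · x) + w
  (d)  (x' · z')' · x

b

(a): at (0,0,0,1) it gives 1, but H = 0 — eliminated.
(c): at (0,0,0,0) it gives 0, but H = 1 — eliminated.
(d): at (0,0,0,0) it gives 0, but H = 1 — eliminated.
That leaves (b). Evaluating it on every row reproduces the table of H exactly.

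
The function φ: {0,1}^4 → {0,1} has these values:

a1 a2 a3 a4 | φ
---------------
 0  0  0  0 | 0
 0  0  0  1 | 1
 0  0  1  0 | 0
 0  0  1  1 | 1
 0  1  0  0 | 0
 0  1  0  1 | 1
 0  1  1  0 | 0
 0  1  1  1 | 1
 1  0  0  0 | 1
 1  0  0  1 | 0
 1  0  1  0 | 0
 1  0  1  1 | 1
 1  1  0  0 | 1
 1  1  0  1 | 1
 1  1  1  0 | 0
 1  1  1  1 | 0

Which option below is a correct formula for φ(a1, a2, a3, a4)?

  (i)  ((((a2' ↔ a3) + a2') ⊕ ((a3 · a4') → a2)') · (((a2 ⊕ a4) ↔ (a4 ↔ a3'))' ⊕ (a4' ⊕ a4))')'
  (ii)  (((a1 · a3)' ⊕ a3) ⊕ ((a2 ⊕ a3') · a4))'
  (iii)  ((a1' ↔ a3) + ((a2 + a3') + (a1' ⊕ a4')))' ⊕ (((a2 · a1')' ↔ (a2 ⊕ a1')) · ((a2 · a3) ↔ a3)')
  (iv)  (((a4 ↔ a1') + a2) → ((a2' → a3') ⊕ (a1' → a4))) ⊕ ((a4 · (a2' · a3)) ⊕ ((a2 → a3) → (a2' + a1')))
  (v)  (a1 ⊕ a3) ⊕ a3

(i) disagrees with φ on (0,0,0,0) (formula → 1, table → 0); rule it out.
(ii) disagrees with φ on (0,0,1,0) (formula → 1, table → 0); rule it out.
(iii) disagrees with φ on (0,0,0,1) (formula → 0, table → 1); rule it out.
(v) disagrees with φ on (0,0,0,1) (formula → 0, table → 1); rule it out.
That leaves (iv). Evaluating it on every row reproduces the table of φ exactly.

iv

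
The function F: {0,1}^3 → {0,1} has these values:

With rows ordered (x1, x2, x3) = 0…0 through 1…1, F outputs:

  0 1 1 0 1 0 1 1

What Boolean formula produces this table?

F(x1, x2, x3) = not ((((not x1 and not x2) and not x3) or ((not x1 and x2) and x3)) or ((x1 and not x2) and x3))

F is 0 on only 3 rows — (0,0,0), (0,1,1), (1,0,1). Writing each as a minterm (¬x1·¬x2·¬x3, ¬x1·x2·x3, x1·¬x2·x3) and OR-ing them characterizes exactly where F=0, so F is the negation of that disjunction.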